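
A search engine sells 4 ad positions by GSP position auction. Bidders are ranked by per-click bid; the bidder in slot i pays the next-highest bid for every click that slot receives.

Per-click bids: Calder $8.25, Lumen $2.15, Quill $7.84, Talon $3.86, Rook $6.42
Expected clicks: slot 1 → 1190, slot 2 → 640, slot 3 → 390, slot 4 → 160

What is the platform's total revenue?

Total revenue: $15287.80

Ranked by bid: $8.25 (Calder) > $7.84 (Quill) > $6.42 (Rook) > $3.86 (Talon) > $2.15 (Lumen)
Slot 1: Calder pays $7.84 × 1190 = $9329.60
Slot 2: Quill pays $6.42 × 640 = $4108.80
Slot 3: Rook pays $3.86 × 390 = $1505.40
Slot 4: Talon pays $2.15 × 160 = $344.00
Total = $15287.80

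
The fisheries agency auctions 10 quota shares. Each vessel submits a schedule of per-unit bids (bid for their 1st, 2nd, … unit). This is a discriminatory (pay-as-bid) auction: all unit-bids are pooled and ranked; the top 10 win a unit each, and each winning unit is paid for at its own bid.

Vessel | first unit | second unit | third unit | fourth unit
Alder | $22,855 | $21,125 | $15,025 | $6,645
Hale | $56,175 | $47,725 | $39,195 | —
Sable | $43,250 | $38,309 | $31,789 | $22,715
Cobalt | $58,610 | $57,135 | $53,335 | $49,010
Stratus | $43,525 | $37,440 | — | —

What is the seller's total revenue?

All unit-bids, highest first — top 10: 58,610 (Cobalt-1), 57,135 (Cobalt-2), 56,175 (Hale-1), 53,335 (Cobalt-3), 49,010 (Cobalt-4), 47,725 (Hale-2), 43,525 (Stratus-1), 43,250 (Sable-1), 39,195 (Hale-3), 38,309 (Sable-2)
Next rejected bid: $37,440 (not a price — pay-as-bid).
Each winning unit pays its own bid.
Revenue = 58,610 + 57,135 + 56,175 + 53,335 + 49,010 + 47,725 + 43,525 + 43,250 + 39,195 + 38,309 = $486,269.

Total revenue: $486,269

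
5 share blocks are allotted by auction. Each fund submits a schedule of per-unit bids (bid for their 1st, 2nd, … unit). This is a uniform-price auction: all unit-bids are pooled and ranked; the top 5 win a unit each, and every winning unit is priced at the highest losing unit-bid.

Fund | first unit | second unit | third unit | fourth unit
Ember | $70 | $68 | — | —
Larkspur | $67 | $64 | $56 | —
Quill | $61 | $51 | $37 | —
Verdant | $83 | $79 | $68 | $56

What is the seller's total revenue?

Pooled unit-bids ranked (top 5): 83 (Verdant-1), 79 (Verdant-2), 70 (Ember-1), 68 (Ember-2), 68 (Verdant-3)
The (k+1)-th unit-bid is $67.
Allocation: Ember 2, Verdant 3. Every unit priced at $67.
Revenue = 5 × 67 = $335.

Total revenue: $335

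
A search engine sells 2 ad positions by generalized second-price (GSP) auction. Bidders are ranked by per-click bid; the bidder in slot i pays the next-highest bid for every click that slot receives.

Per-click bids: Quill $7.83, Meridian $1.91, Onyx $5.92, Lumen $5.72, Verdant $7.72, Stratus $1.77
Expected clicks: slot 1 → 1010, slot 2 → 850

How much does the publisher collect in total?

Ranked by bid: $7.83 (Quill) > $7.72 (Verdant) > $5.92 (Onyx) > …
Slot 1: Quill pays $7.72 × 1010 = $7797.20
Slot 2: Verdant pays $5.92 × 850 = $5032.00
Total = $12829.20

Total revenue: $12829.20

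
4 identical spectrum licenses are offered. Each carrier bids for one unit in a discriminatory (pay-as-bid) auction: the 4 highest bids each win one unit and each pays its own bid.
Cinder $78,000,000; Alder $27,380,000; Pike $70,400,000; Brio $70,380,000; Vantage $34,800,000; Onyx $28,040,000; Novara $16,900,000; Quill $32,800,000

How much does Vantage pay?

Vantage pays $34,800,000

Ordering the bids: 78,000,000 (Cinder), 70,400,000 (Pike), 70,380,000 (Brio), 34,800,000 (Vantage), 32,800,000 (Quill), 28,040,000 (Onyx), …
The 4 highest are Cinder, Pike, Brio, Vantage.
Vantage wins → own bid $34,800,000.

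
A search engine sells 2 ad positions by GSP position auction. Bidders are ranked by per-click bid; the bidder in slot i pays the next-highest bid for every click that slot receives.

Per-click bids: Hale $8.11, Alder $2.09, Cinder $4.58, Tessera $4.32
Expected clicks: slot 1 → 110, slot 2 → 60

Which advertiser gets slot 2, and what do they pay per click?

Per-click bids in order: $8.11 (Hale) > $4.58 (Cinder) > $4.32 (Tessera) > …
Slot 2 goes to the second-ranked bidder, Cinder, who pays the next bid down: $4.32/click.

Cinder; $4.32 per click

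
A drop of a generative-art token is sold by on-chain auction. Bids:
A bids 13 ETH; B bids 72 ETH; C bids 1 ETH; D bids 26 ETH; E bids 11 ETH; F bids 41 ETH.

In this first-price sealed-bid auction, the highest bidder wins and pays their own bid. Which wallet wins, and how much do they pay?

B pays 72 ETH

Rule: the highest bidder wins and pays their own bid.
Bids in order: 72 (B) > 41 (F) > 26 (D) > 13 (A) > 11 (E) > 1 (C)
B is highest → pays own bid, 72 ETH.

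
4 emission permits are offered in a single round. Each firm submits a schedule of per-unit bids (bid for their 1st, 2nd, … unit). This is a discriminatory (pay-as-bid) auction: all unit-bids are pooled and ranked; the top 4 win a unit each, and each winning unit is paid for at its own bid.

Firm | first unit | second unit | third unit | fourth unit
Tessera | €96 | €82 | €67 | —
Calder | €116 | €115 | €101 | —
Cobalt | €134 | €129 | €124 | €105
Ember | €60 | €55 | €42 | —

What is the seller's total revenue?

Total revenue: €503

All unit-bids, highest first — top 4: 134 (Cobalt-1), 129 (Cobalt-2), 124 (Cobalt-3), 116 (Calder-1)
Next rejected bid: €115 (not a price — pay-as-bid).
Each winning unit pays its own bid.
Revenue = 134 + 129 + 124 + 116 = €503.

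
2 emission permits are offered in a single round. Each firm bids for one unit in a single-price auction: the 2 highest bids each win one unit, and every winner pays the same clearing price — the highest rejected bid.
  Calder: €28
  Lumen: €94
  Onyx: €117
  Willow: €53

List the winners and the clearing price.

Bids ranked high→low: 117 (Onyx), 94 (Lumen), 53 (Willow), 28 (Calder)
The 2 highest are Onyx, Lumen.
Clearing price = highest rejected bid = €53.

Onyx, Lumen; each pays €53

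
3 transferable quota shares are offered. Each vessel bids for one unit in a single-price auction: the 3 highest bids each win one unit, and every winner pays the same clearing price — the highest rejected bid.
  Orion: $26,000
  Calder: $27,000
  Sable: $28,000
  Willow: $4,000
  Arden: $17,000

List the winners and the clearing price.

Sable, Calder, Orion; each pays $17,000

Ordering the bids: 28,000 (Sable), 27,000 (Calder), 26,000 (Orion), 17,000 (Arden), 4,000 (Willow)
The 3 highest are Sable, Calder, Orion.
Highest unsuccessful bid: $17,000 → clearing price.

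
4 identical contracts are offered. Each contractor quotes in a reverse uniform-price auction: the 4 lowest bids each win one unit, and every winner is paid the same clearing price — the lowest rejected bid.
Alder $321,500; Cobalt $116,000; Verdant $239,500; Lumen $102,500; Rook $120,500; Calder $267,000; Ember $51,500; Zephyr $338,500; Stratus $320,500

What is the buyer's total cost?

Total cost: $958,000

Sorting: 51,500 (Ember), 102,500 (Lumen), 116,000 (Cobalt), 120,500 (Rook), 239,500 (Verdant), 267,000 (Calder), …
The 4 lowest are Ember, Lumen, Cobalt, Rook.
Lowest unsuccessful bid: $239,500 → clearing price.
Total cost = 4 × $239,500 = $958,000.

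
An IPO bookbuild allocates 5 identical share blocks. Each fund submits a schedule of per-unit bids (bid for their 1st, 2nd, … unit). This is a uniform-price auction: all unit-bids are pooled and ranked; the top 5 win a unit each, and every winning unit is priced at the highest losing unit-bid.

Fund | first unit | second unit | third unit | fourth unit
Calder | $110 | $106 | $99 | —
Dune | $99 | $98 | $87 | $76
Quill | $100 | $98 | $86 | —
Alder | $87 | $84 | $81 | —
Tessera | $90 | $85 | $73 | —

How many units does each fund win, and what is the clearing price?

Calder 3, Dune 1, Quill 1; clearing price $98

All unit-bids, highest first — top 5: 110 (Calder-1), 106 (Calder-2), 100 (Quill-1), 99 (Calder-3), 99 (Dune-1)
The (k+1)-th unit-bid is $98.
Allocation: Calder 3, Dune 1, Quill 1.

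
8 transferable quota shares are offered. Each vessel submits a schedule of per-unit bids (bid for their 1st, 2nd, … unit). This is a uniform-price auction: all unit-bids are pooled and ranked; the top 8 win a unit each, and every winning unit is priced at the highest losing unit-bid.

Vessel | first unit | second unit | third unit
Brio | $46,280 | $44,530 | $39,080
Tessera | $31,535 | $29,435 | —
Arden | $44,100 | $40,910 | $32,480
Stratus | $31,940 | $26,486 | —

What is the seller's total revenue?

Total revenue: $235,480

All unit-bids, highest first — top 8: 46,280 (Brio-1), 44,530 (Brio-2), 44,100 (Arden-1), 40,910 (Arden-2), 39,080 (Brio-3), 32,480 (Arden-3), 31,940 (Stratus-1), 31,535 (Tessera-1)
Highest rejected unit-bid = $29,435.
Allocation: Arden 3, Brio 3, Stratus 1, Tessera 1. Every unit priced at $29,435.
Revenue = 8 × 29,435 = $235,480.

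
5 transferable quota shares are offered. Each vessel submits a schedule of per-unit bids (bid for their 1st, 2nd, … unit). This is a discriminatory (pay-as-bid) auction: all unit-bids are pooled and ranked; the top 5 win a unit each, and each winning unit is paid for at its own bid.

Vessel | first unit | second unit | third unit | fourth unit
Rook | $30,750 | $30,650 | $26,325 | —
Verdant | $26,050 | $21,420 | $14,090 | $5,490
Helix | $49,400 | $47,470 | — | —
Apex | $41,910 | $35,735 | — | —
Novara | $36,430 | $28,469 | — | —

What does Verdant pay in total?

Pooled unit-bids ranked (top 5): 49,400 (Helix-1), 47,470 (Helix-2), 41,910 (Apex-1), 36,430 (Novara-1), 35,735 (Apex-2)
Next rejected bid: $30,750 (not a price — pay-as-bid).
Verdant wins no units.

Verdant pays $0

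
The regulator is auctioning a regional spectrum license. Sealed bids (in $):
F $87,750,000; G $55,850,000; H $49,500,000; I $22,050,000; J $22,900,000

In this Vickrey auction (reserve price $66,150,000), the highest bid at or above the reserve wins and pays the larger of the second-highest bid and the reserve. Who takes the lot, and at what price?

Vickrey auction (reserve price $66,150,000): the highest bid at or above the reserve wins and pays the larger of the second-highest bid and the reserve.
Bids in order: 87,750,000 (F) > 55,850,000 (G) > 49,500,000 (H) > 22,900,000 (J) > 22,050,000 (I)
F has the top bid at or above the reserve ($87,750,000).
max(second-highest $55,850,000, reserve $66,150,000) = $66,150,000.

F pays $66,150,000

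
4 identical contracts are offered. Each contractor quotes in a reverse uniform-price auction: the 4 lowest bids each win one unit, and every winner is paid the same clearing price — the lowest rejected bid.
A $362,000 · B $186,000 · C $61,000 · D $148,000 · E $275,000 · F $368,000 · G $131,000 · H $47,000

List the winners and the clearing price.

H, C, G, D; each is paid $186,000

Ordering the bids: 47,000 (H), 61,000 (C), 131,000 (G), 148,000 (D), 186,000 (B), 275,000 (E), …
Lowest 4: H, C, G, D.
First losing bid is B's $186,000, which sets the uniform price.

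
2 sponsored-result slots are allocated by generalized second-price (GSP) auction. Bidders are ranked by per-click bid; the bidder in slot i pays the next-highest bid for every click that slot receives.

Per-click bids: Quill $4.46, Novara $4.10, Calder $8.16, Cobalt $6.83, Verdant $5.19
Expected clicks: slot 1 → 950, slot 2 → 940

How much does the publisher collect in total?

Total revenue: $11367.10

Ranked by bid: $8.16 (Calder) > $6.83 (Cobalt) > $5.19 (Verdant) > …
Slot 1: Calder pays $6.83 × 950 = $6488.50
Slot 2: Cobalt pays $5.19 × 940 = $4878.60
Total = $11367.10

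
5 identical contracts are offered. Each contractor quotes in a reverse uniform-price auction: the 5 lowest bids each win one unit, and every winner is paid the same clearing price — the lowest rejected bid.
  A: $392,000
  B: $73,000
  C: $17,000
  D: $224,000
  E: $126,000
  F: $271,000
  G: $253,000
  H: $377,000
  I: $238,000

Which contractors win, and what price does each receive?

C, B, E, D, I; each is paid $253,000

Bids ranked low→high: 17,000 (C), 73,000 (B), 126,000 (E), 224,000 (D), 238,000 (I), 253,000 (G), 271,000 (F), …
Lowest 5: C, B, E, D, I.
Lowest unsuccessful bid: $253,000 → clearing price.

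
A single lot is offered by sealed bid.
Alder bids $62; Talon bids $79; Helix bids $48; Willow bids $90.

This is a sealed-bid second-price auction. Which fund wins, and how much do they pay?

Sorting bids: 90 (Willow) > 79 (Talon) > 62 (Alder) > 48 (Helix)
Second-price: Willow pays Talon's bid of $79.

Willow pays $79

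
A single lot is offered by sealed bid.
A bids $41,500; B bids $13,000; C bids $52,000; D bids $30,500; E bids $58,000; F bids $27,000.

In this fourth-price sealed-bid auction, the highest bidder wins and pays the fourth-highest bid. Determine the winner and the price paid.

Rule: the highest bidder wins and pays the fourth-highest bid.
Bids ranked: 58,000 (E) > 52,000 (C) > 41,500 (A) > 30,500 (D) > 27,000 (F) > 13,000 (B)
E wins; payment is bid #4 in the ranking = $30,500.

E pays $30,500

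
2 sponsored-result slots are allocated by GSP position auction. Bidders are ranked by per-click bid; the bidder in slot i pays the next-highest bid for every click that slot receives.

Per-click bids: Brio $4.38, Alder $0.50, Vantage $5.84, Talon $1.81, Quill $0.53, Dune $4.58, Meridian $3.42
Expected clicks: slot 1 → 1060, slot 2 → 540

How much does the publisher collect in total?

Total revenue: $7220.00

Per-click bids in order: $5.84 (Vantage) > $4.58 (Dune) > $4.38 (Brio) > …
Slot 1: Vantage pays $4.58 × 1060 = $4854.80
Slot 2: Dune pays $4.38 × 540 = $2365.20
Total = $7220.00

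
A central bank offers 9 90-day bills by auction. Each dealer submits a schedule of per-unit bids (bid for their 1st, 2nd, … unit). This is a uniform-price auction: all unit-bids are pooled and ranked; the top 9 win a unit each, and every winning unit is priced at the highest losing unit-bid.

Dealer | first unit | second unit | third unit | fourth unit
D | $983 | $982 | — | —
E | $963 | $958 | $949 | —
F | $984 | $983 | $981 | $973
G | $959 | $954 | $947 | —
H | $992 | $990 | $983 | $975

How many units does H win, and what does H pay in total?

H: 4 units, pays $3,892

Merging the schedules and taking the best 9: 992 (H-1), 990 (H-2), 984 (F-1), 983 (D-1), 983 (F-2), 983 (H-3), 982 (D-2), 981 (F-3), 975 (H-4)
Highest rejected unit-bid = $973.
H wins 4 unit(s) at $973 each.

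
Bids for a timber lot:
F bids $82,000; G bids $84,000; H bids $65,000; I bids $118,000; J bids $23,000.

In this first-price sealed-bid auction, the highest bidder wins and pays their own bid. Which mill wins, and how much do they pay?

I pays $118,000

First-price sealed-bid auction: the highest bidder wins and pays their own bid.
Bids in order: 118,000 (I) > 84,000 (G) > 82,000 (F) > 65,000 (H) > 23,000 (J)
First-price: I pays what they bid, $118,000.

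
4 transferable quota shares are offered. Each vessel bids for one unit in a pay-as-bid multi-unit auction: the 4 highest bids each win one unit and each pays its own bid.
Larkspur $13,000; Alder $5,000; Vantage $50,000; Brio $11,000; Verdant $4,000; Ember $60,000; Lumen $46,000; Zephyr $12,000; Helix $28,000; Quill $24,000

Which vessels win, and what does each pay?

Bids ranked high→low: 60,000 (Ember), 50,000 (Vantage), 46,000 (Lumen), 28,000 (Helix), 24,000 (Quill), 13,000 (Larkspur), …
Winners (4 units): Ember, Vantage, Lumen, Helix.
Each winner pays its own bid: Ember $60,000, Vantage $50,000, Lumen $46,000, Helix $28,000.

Ember $60,000, Vantage $50,000, Lumen $46,000, Helix $28,000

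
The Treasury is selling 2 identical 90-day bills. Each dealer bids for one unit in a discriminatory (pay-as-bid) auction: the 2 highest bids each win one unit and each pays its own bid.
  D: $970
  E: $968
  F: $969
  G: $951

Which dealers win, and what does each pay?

D $970, F $969

Bids ranked high→low: 970 (D), 969 (F), 968 (E), 951 (G)
Top 2: D, F.
Each winner pays its own bid: D $970, F $969.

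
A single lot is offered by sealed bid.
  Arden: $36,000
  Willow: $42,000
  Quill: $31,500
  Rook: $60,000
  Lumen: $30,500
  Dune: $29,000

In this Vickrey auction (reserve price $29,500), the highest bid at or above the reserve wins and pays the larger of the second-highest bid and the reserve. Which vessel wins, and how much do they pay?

Bids in order: 60,000 (Rook) > 42,000 (Willow) > 36,000 (Arden) > 31,500 (Quill) > 30,500 (Lumen) > 29,000 (Dune)
Rook has the top bid at or above the reserve ($60,000).
Second-highest bid $42,000 exceeds the reserve $29,500 → payment $42,000.

Rook pays $42,000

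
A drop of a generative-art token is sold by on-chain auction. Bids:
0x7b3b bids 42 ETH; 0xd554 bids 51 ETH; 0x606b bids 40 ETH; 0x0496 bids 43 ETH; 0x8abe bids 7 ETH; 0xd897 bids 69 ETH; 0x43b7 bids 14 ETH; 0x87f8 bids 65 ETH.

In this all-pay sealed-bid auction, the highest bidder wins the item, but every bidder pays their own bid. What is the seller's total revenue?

Total revenue: 331 ETH

Rule: the highest bidder wins the item, but every bidder pays their own bid.
Sorting bids: 69 (0xd897) > 65 (0x87f8) > 51 (0xd554) > 43 (0x0496) > 42 (0x7b3b) > 40 (0x606b) > …
Every bidder forfeits their bid regardless of winning.
Revenue = 42 + 51 + 40 + 43 + 7 + 69 + 14 + 65 = 331 ETH.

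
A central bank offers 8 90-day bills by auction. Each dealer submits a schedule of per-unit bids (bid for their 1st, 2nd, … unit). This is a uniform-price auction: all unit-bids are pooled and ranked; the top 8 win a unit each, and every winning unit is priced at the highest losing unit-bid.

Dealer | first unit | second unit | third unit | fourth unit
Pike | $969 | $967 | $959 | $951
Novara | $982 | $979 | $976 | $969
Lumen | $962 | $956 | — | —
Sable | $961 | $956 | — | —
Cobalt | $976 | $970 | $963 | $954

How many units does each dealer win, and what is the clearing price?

Cobalt 2, Novara 4, Pike 2; clearing price $963

Pooled unit-bids ranked (top 8): 982 (Novara-1), 979 (Novara-2), 976 (Novara-3), 976 (Cobalt-1), 970 (Cobalt-2), 969 (Pike-1), 969 (Novara-4), 967 (Pike-2)
Highest rejected unit-bid = $963.
Allocation: Cobalt 2, Novara 4, Pike 2.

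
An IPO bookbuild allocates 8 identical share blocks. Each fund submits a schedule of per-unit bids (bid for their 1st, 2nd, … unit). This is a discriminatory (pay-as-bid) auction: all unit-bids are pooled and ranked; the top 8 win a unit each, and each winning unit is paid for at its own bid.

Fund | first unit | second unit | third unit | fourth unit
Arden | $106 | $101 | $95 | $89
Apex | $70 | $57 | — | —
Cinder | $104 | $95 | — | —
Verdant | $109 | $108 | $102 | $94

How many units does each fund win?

Arden 3, Cinder 2, Verdant 3

Pooled unit-bids ranked (top 8): 109 (Verdant-1), 108 (Verdant-2), 106 (Arden-1), 104 (Cinder-1), 102 (Verdant-3), 101 (Arden-2), 95 (Arden-3), 95 (Cinder-2)
Next rejected bid: $94 (not a price — pay-as-bid).
Allocation: Arden 3, Cinder 2, Verdant 3.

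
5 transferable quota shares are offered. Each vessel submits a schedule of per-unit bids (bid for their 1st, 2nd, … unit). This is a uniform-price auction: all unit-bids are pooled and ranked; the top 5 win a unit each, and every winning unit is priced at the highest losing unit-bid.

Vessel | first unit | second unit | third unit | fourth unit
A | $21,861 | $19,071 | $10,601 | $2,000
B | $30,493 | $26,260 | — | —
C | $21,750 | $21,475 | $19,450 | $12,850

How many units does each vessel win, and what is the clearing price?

A 1, B 2, C 2; clearing price $19,450

Pooled unit-bids ranked (top 5): 30,493 (B-1), 26,260 (B-2), 21,861 (A-1), 21,750 (C-1), 21,475 (C-2)
First bid not allocated: $19,450.
Allocation: A 1, B 2, C 2.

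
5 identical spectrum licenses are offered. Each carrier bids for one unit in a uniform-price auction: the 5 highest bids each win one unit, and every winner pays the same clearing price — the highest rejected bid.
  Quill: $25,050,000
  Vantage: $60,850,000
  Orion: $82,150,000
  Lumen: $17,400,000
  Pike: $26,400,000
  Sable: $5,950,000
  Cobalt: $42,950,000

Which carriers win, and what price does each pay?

Orion, Vantage, Cobalt, Pike, Quill; each pays $17,400,000

Sorting: 82,150,000 (Orion), 60,850,000 (Vantage), 42,950,000 (Cobalt), 26,400,000 (Pike), 25,050,000 (Quill), 17,400,000 (Lumen), 5,950,000 (Sable)
Winners (5 units): Orion, Vantage, Cobalt, Pike, Quill.
Highest unsuccessful bid: $17,400,000 → clearing price.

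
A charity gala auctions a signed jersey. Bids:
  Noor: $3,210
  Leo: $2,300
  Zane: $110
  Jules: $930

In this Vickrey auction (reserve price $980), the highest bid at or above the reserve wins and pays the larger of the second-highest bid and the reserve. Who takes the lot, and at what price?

Bids in order: 3,210 (Noor) > 2,300 (Leo) > 930 (Jules) > 110 (Zane)
Noor has the top bid at or above the reserve ($3,210).
max(second-highest $2,300, reserve $980) = $2,300; the reserve does not bind.

Noor pays $2,300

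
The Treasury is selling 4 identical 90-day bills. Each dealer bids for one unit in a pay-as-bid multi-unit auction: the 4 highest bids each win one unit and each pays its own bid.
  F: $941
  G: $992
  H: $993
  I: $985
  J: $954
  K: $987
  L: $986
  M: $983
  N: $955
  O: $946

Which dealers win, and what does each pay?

H $993, G $992, K $987, L $986

Sorting: 993 (H), 992 (G), 987 (K), 986 (L), 985 (I), 983 (M), …
Top 4: H, G, K, L.
Each winner pays its own bid: H $993, G $992, K $987, L $986.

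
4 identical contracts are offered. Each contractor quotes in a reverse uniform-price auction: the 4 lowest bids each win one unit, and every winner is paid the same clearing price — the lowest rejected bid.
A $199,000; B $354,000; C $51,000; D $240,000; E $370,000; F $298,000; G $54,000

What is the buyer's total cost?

Sorting: 51,000 (C), 54,000 (G), 199,000 (A), 240,000 (D), 298,000 (F), 354,000 (B), …
Winners (4 units): C, G, A, D.
Lowest unsuccessful bid: $298,000 → clearing price.
Total cost = 4 × $298,000 = $1,192,000.

Total cost: $1,192,000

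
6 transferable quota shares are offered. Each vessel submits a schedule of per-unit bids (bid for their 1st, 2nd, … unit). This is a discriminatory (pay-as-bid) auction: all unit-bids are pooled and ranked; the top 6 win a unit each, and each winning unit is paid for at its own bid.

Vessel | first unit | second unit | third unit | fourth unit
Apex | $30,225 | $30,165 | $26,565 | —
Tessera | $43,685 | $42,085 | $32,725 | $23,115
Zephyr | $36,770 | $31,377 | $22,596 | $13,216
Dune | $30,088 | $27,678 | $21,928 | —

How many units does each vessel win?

Merging the schedules and taking the best 6: 43,685 (Tessera-1), 42,085 (Tessera-2), 36,770 (Zephyr-1), 32,725 (Tessera-3), 31,377 (Zephyr-2), 30,225 (Apex-1)
Next rejected bid: $30,165 (not a price — pay-as-bid).
Allocation: Apex 1, Tessera 3, Zephyr 2.

Apex 1, Tessera 3, Zephyr 2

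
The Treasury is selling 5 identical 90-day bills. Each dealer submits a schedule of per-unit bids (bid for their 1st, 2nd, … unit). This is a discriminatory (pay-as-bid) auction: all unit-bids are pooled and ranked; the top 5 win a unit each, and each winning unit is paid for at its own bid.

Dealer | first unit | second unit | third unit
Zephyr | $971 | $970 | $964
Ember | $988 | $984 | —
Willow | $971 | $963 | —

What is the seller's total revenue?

Merging the schedules and taking the best 5: 988 (Ember-1), 984 (Ember-2), 971 (Zephyr-1), 971 (Willow-1), 970 (Zephyr-2)
Next rejected bid: $964 (not a price — pay-as-bid).
Each winning unit pays its own bid.
Revenue = 988 + 984 + 971 + 971 + 970 = $4,884.

Total revenue: $4,884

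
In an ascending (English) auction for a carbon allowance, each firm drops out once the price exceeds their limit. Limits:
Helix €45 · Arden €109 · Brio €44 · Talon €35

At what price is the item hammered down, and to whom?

Rule: the price rises until one bidder remains; the winner pays the price at which the last rival dropped out.
Limits ranked: 109 (Arden) > 45 (Helix) > 44 (Brio) > 35 (Talon)
Helix is the last rival to drop out, at €45; Arden remains and wins at that price.

Arden wins at €45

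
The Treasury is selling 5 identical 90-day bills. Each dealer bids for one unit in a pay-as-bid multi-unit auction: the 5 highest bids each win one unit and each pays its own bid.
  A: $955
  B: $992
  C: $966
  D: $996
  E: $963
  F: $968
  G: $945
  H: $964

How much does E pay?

Bids ranked high→low: 996 (D), 992 (B), 968 (F), 966 (C), 964 (H), 963 (E), 955 (A), …
Winners (5 units): D, B, F, C, H.
E does not win → $0.

E pays $0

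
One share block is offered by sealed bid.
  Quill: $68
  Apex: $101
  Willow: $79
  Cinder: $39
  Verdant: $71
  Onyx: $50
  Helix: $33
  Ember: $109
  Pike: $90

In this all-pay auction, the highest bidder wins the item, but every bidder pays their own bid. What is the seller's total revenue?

Total revenue: $640

Bids in order: 109 (Ember) > 101 (Apex) > 90 (Pike) > 79 (Willow) > 71 (Verdant) > 68 (Quill) > …
Ember wins with the top bid; all bids are sunk regardless.
Every bidder forfeits their bid regardless of winning.
Revenue = 68 + 101 + 79 + 39 + 71 + 50 + 33 + 109 + 90 = $640.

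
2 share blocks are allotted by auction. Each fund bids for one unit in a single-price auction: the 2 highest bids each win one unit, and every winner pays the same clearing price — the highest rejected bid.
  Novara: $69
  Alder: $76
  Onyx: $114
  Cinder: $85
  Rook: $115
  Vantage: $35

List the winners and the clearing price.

Sorting: 115 (Rook), 114 (Onyx), 85 (Cinder), 76 (Alder), …
Winners (2 units): Rook, Onyx.
First losing bid is Cinder's $85, which sets the uniform price.

Rook, Onyx; each pays $85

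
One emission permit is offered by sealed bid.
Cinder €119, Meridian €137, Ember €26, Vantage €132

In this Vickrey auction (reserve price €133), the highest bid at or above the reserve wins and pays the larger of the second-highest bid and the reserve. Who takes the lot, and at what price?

Sorting bids: 137 (Meridian) > 132 (Vantage) > 119 (Cinder) > 26 (Ember)
Meridian has the top bid at or above the reserve (€137).
max(second-highest €132, reserve €133) = €133.

Meridian pays €133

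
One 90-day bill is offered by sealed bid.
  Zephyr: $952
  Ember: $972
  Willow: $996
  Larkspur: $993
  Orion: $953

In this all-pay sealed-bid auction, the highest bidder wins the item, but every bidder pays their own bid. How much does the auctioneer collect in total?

Total revenue: $4,866

Sorting bids: 996 (Willow) > 993 (Larkspur) > 972 (Ember) > 953 (Orion) > 952 (Zephyr)
Willow wins with the top bid; all bids are sunk regardless.
Every bidder forfeits their bid regardless of winning.
Revenue = 952 + 972 + 996 + 993 + 953 = $4,866.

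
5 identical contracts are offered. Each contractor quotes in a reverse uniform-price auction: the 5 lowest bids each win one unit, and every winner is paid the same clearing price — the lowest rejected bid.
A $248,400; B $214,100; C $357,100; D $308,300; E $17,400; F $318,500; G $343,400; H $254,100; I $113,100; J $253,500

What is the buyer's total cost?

Ordering the bids: 17,400 (E), 113,100 (I), 214,100 (B), 248,400 (A), 253,500 (J), 254,100 (H), 308,300 (D), …
The 5 lowest are E, I, B, A, J.
Lowest unsuccessful bid: $254,100 → clearing price.
Total cost = 5 × $254,100 = $1,270,500.

Total cost: $1,270,500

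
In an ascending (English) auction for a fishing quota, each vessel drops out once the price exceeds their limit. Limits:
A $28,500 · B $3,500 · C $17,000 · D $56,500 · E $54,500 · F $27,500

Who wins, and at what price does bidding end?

D wins at $54,500

Sorting limits: 56,500 (D) > 54,500 (E) > 28,500 (A) > 27,500 (F) > 17,000 (C) > 3,500 (B)
E is the last rival to drop out, at $54,500; D remains and wins at that price.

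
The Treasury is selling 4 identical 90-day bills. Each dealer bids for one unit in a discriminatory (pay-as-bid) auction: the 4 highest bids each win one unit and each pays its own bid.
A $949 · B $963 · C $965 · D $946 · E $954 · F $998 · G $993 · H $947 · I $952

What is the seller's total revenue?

Bids ranked high→low: 998 (F), 993 (G), 965 (C), 963 (B), 954 (E), 952 (I), …
Winners (4 units): F, G, C, B.
Total revenue = 998 + 993 + 965 + 963 = $3,919.

Total revenue: $3,919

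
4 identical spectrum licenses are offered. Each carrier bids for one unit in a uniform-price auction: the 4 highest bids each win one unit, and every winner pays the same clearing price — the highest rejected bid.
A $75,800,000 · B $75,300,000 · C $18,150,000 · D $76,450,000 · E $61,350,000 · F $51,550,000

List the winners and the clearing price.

Bids ranked high→low: 76,450,000 (D), 75,800,000 (A), 75,300,000 (B), 61,350,000 (E), 51,550,000 (F), 18,150,000 (C)
Winners (4 units): D, A, B, E.
Highest unsuccessful bid: $51,550,000 → clearing price.

D, A, B, E; each pays $51,550,000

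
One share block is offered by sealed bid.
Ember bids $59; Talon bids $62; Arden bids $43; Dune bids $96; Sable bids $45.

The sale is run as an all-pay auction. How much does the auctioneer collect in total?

Bids ranked: 96 (Dune) > 62 (Talon) > 59 (Ember) > 45 (Sable) > 43 (Arden)
Dune wins with the top bid; all bids are sunk regardless.
Every bidder forfeits their bid regardless of winning.
Revenue = 59 + 62 + 43 + 96 + 45 = $305.

Total revenue: $305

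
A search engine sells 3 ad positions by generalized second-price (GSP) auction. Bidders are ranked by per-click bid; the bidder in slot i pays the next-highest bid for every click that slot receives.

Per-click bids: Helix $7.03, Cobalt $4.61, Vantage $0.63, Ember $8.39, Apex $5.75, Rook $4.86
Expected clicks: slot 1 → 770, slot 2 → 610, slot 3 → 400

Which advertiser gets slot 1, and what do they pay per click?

Ember; $7.03 per click

Ranked by bid: $8.39 (Ember) > $7.03 (Helix) > $5.75 (Apex) > $4.86 (Rook) > …
Slot 1 goes to the first-ranked bidder, Ember, who pays the next bid down: $7.03/click.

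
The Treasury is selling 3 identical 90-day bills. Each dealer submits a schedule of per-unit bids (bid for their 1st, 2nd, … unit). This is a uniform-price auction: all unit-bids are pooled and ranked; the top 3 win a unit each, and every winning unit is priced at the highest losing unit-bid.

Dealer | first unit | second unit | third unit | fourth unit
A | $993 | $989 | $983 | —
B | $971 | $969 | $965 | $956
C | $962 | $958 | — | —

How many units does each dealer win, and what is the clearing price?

Merging the schedules and taking the best 3: 993 (A-1), 989 (A-2), 983 (A-3)
Highest rejected unit-bid = $971.
Allocation: A 3.

A 3; clearing price $971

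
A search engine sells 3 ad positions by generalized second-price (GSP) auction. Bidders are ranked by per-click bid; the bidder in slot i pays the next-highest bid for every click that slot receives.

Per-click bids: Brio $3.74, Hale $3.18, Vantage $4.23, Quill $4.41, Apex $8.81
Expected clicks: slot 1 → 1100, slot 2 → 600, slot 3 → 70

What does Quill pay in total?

Quill pays $2538.00

Ranked by bid: $8.81 (Apex) > $4.41 (Quill) > $4.23 (Vantage) > $3.74 (Brio) > …
Quill holds slot 2 → pays next bid $4.23 × 600 clicks = $2538.00.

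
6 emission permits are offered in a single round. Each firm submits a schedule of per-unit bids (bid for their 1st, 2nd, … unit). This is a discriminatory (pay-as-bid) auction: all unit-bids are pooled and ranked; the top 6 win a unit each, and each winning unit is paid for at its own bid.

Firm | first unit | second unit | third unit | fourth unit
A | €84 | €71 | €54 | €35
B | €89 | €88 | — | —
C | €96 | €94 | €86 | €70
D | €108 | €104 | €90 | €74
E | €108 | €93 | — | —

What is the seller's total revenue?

Merging the schedules and taking the best 6: 108 (D-1), 108 (E-1), 104 (D-2), 96 (C-1), 94 (C-2), 93 (E-2)
Next rejected bid: €90 (not a price — pay-as-bid).
Each winning unit pays its own bid.
Revenue = 108 + 108 + 104 + 96 + 94 + 93 = €603.

Total revenue: €603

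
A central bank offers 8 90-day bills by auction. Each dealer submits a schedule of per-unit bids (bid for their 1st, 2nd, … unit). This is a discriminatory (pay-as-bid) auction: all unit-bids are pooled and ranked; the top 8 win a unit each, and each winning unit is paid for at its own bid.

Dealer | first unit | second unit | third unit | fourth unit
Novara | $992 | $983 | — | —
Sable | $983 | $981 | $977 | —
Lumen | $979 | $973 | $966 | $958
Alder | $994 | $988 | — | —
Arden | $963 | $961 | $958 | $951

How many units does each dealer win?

Merging the schedules and taking the best 8: 994 (Alder-1), 992 (Novara-1), 988 (Alder-2), 983 (Novara-2), 983 (Sable-1), 981 (Sable-2), 979 (Lumen-1), 977 (Sable-3)
Next rejected bid: $973 (not a price — pay-as-bid).
Allocation: Alder 2, Lumen 1, Novara 2, Sable 3.

Alder 2, Lumen 1, Novara 2, Sable 3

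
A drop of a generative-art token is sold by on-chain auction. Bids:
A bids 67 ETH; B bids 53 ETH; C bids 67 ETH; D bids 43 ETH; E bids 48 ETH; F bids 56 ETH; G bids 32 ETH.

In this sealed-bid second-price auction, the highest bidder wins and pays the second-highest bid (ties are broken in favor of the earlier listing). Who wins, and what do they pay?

Sorting bids: 67 (A) > 67 (C) > 56 (F) > 53 (B) > 48 (E) > 43 (D) > …
Tie at 67 ETH → A wins by tie-break.
A wins with the highest bid; price is set by the runner-up at 67 ETH.

A pays 67 ETH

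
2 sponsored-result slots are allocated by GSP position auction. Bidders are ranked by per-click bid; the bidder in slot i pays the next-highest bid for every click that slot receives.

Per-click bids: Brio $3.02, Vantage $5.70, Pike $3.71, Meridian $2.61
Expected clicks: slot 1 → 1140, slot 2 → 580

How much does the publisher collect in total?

Ranked by bid: $5.70 (Vantage) > $3.71 (Pike) > $3.02 (Brio) > …
Slot 1: Vantage pays $3.71 × 1140 = $4229.40
Slot 2: Pike pays $3.02 × 580 = $1751.60
Total = $5981.00

Total revenue: $5981.00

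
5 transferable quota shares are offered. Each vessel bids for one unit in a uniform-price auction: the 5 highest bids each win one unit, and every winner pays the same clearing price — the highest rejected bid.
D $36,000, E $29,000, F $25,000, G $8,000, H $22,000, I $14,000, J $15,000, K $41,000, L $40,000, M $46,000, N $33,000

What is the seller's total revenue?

Total revenue: $145,000

Ordering the bids: 46,000 (M), 41,000 (K), 40,000 (L), 36,000 (D), 33,000 (N), 29,000 (E), 25,000 (F), …
Winners (5 units): M, K, L, D, N.
First losing bid is E's $29,000, which sets the uniform price.
Total revenue = 5 × $29,000 = $145,000.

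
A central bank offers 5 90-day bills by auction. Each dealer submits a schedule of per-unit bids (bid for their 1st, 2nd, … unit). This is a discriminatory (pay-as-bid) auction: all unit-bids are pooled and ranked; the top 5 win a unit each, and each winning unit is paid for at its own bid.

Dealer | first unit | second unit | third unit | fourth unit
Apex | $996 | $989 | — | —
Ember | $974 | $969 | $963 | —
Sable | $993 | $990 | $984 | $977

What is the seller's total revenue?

Merging the schedules and taking the best 5: 996 (Apex-1), 993 (Sable-1), 990 (Sable-2), 989 (Apex-2), 984 (Sable-3)
Next rejected bid: $977 (not a price — pay-as-bid).
Each winning unit pays its own bid.
Revenue = 996 + 993 + 990 + 989 + 984 = $4,952.

Total revenue: $4,952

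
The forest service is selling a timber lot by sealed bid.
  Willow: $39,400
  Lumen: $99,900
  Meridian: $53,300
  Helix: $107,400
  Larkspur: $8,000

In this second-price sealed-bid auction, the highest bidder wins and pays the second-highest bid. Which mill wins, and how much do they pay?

Helix pays $99,900

Sorting bids: 107,400 (Helix) > 99,900 (Lumen) > 53,300 (Meridian) > 39,400 (Willow) > 8,000 (Larkspur)
Second-price: Helix pays Lumen's bid of $99,900.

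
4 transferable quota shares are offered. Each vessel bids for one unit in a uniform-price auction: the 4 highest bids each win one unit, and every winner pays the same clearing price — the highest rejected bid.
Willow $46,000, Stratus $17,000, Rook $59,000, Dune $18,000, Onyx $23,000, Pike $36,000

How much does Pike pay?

Bids ranked high→low: 59,000 (Rook), 46,000 (Willow), 36,000 (Pike), 23,000 (Onyx), 18,000 (Dune), 17,000 (Stratus)
The 4 highest are Rook, Willow, Pike, Onyx.
Clearing price = highest rejected bid = $18,000.
Pike wins → pays $18,000.

Pike pays $18,000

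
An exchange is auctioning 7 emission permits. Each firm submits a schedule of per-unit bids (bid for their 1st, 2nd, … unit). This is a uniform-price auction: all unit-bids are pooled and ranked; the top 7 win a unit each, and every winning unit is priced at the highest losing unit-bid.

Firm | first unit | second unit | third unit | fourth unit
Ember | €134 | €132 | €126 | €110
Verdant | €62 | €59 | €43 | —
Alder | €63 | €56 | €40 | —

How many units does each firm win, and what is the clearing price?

Merging the schedules and taking the best 7: 134 (Ember-1), 132 (Ember-2), 126 (Ember-3), 110 (Ember-4), 63 (Alder-1), 62 (Verdant-1), 59 (Verdant-2)
The (k+1)-th unit-bid is €56.
Allocation: Alder 1, Ember 4, Verdant 2.

Alder 1, Ember 4, Verdant 2; clearing price €56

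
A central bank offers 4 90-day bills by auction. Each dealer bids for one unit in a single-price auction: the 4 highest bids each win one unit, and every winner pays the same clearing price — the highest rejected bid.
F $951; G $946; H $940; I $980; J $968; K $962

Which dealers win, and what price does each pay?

Ordering the bids: 980 (I), 968 (J), 962 (K), 951 (F), 946 (G), 940 (H)
Top 4: I, J, K, F.
Highest unsuccessful bid: $946 → clearing price.

I, J, K, F; each pays $946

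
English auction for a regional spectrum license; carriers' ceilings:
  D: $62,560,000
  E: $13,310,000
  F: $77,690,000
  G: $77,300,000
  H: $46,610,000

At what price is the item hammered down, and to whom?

F wins at $77,300,000

Open ascending-bid auction: the price rises until one bidder remains; the winner pays the price at which the last rival dropped out.
Limits ranked: 77,690,000 (F) > 77,300,000 (G) > 62,560,000 (D) > 46,610,000 (H) > 13,310,000 (E)
Bidding ends when G exits at $77,300,000; F takes it.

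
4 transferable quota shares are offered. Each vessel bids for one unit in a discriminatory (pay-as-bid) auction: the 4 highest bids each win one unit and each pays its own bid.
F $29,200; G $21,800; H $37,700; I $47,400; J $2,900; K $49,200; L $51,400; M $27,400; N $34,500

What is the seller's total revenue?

Total revenue: $185,700

Bids ranked high→low: 51,400 (L), 49,200 (K), 47,400 (I), 37,700 (H), 34,500 (N), 29,200 (F), …
The 4 highest are L, K, I, H.
Total revenue = 51,400 + 49,200 + 47,400 + 37,700 = $185,700.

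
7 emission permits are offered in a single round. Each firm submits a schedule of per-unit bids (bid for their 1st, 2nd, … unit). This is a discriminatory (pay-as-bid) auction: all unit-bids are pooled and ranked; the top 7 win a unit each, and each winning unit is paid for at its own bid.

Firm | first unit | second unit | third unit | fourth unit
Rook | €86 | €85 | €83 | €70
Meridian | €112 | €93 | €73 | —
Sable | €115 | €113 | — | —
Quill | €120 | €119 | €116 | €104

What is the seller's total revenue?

Total revenue: €799

All unit-bids, highest first — top 7: 120 (Quill-1), 119 (Quill-2), 116 (Quill-3), 115 (Sable-1), 113 (Sable-2), 112 (Meridian-1), 104 (Quill-4)
Next rejected bid: €93 (not a price — pay-as-bid).
Each winning unit pays its own bid.
Revenue = 120 + 119 + 116 + 115 + 113 + 112 + 104 = €799.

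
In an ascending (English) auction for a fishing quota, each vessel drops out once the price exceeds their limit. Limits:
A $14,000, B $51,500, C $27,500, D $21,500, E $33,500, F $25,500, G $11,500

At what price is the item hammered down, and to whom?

B wins at $33,500

Rule: the price rises until one bidder remains; the winner pays the price at which the last rival dropped out.
Sorting limits: 51,500 (B) > 33,500 (E) > 27,500 (C) > 25,500 (F) > 21,500 (D) > 14,000 (A) > …
E is the last rival to drop out, at $33,500; B remains and wins at that price.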